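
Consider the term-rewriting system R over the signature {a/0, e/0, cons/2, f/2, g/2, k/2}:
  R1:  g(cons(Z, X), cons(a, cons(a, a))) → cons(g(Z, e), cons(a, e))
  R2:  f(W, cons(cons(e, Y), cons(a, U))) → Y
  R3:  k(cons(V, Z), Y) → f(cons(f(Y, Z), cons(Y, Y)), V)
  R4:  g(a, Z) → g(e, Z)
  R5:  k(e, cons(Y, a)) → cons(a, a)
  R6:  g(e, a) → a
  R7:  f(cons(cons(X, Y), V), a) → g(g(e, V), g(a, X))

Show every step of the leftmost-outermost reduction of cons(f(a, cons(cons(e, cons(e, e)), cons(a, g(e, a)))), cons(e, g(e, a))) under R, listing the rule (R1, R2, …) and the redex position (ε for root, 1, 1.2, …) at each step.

1. cons(f(a, cons(cons(e, cons(e, e)), cons(a, g(e, a)))), cons(e, g(e, a)))  →  cons(cons(e, e), cons(e, g(e, a)))   [R2 at 1]
2. cons(cons(e, e), cons(e, g(e, a)))  →  cons(cons(e, e), cons(e, a))   [R6 at 2.2]

cons(cons(e, e), cons(e, a))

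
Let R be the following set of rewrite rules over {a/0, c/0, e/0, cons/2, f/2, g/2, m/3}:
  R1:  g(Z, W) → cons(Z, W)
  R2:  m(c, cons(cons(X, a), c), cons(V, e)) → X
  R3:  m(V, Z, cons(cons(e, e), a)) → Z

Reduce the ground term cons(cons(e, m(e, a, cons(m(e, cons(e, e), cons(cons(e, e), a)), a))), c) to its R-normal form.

cons(cons(e, a), c)

1. cons(cons(e, m(e, a, cons(m(e, cons(e, e), cons(cons(e, e), a)), a))), c)  →  cons(cons(e, m(e, a, cons(cons(e, e), a))), c)   [R3 at 1.2.3.1]
2. cons(cons(e, m(e, a, cons(cons(e, e), a))), c)  →  cons(cons(e, a), c)   [R3 at 1.2]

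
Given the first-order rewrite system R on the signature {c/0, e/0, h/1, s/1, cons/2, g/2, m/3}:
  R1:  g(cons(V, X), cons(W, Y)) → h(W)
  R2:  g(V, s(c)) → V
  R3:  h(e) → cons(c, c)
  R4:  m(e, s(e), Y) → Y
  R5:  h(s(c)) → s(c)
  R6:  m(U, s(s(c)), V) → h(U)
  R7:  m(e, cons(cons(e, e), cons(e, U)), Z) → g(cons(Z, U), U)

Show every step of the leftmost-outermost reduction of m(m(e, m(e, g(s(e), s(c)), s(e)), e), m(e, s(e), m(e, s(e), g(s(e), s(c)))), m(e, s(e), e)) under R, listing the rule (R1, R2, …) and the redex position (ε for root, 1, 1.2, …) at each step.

e

1. m(m(e, m(e, g(s(e), s(c)), s(e)), e), m(e, s(e), m(e, s(e), g(s(e), s(c)))), m(e, s(e), e))  →  m(m(e, m(e, s(e), s(e)), e), m(e, s(e), m(e, s(e), g(s(e), s(c)))), m(e, s(e), e))   [R2 at 1.2.2]
2. m(m(e, m(e, s(e), s(e)), e), m(e, s(e), m(e, s(e), g(s(e), s(c)))), m(e, s(e), e))  →  m(m(e, s(e), e), m(e, s(e), m(e, s(e), g(s(e), s(c)))), m(e, s(e), e))   [R4 at 1.2]
3. m(m(e, s(e), e), m(e, s(e), m(e, s(e), g(s(e), s(c)))), m(e, s(e), e))  →  m(e, m(e, s(e), m(e, s(e), g(s(e), s(c)))), m(e, s(e), e))   [R4 at 1]
4. m(e, m(e, s(e), m(e, s(e), g(s(e), s(c)))), m(e, s(e), e))  →  m(e, m(e, s(e), g(s(e), s(c))), m(e, s(e), e))   [R4 at 2]
5. m(e, m(e, s(e), g(s(e), s(c))), m(e, s(e), e))  →  m(e, g(s(e), s(c)), m(e, s(e), e))   [R4 at 2]
6. m(e, g(s(e), s(c)), m(e, s(e), e))  →  m(e, s(e), m(e, s(e), e))   [R2 at 2]
7. m(e, s(e), m(e, s(e), e))  →  m(e, s(e), e)   [R4 at ε]
8. m(e, s(e), e)  →  e   [R4 at ε]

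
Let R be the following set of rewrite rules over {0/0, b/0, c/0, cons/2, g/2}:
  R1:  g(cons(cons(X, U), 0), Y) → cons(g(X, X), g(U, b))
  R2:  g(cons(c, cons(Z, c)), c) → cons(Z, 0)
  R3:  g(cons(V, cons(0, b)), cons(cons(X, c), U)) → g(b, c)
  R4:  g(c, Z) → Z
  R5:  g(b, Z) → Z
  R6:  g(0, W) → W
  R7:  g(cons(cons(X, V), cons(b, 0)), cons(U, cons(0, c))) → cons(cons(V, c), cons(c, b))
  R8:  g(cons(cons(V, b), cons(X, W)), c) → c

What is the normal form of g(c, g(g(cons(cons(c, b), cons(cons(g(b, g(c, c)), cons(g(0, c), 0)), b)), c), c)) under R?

1. g(c, g(g(cons(cons(c, b), cons(cons(g(b, g(c, c)), cons(g(0, c), 0)), b)), c), c))  →  g(g(cons(cons(c, b), cons(cons(g(b, g(c, c)), cons(g(0, c), 0)), b)), c), c)   [R4 at ε]
2. g(g(cons(cons(c, b), cons(cons(g(b, g(c, c)), cons(g(0, c), 0)), b)), c), c)  →  g(c, c)   [R8 at 1]
3. g(c, c)  →  c   [R4 at ε]

c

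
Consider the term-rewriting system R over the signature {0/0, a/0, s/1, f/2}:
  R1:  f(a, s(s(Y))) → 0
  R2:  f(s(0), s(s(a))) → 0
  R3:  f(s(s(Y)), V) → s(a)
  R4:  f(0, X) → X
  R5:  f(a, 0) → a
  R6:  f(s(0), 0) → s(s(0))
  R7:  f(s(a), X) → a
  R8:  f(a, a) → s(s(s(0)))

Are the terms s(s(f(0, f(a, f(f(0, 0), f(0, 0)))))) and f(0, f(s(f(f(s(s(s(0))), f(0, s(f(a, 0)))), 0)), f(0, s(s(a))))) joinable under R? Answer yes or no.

Reduce t₁ = s(s(f(0, f(a, f(f(0, 0), f(0, 0)))))):
1. s(s(f(0, f(a, f(f(0, 0), f(0, 0))))))  →  s(s(f(a, f(f(0, 0), f(0, 0)))))   [R4 at 1.1]
2. s(s(f(a, f(f(0, 0), f(0, 0)))))  →  s(s(f(a, f(0, f(0, 0)))))   [R4 at 1.1.2.1]
3. s(s(f(a, f(0, f(0, 0)))))  →  s(s(f(a, f(0, 0))))   [R4 at 1.1.2]
4. s(s(f(a, f(0, 0))))  →  s(s(f(a, 0)))   [R4 at 1.1.2]
5. s(s(f(a, 0)))  →  s(s(a))   [R5 at 1.1]

Reduce t₂ = f(0, f(s(f(f(s(s(s(0))), f(0, s(f(a, 0)))), 0)), f(0, s(s(a))))):
1. f(0, f(s(f(f(s(s(s(0))), f(0, s(f(a, 0)))), 0)), f(0, s(s(a)))))  →  f(s(f(f(s(s(s(0))), f(0, s(f(a, 0)))), 0)), f(0, s(s(a))))   [R4 at ε]
2. f(s(f(f(s(s(s(0))), f(0, s(f(a, 0)))), 0)), f(0, s(s(a))))  →  f(s(f(s(a), 0)), f(0, s(s(a))))   [R3 at 1.1.1]
3. f(s(f(s(a), 0)), f(0, s(s(a))))  →  f(s(a), f(0, s(s(a))))   [R7 at 1.1]
4. f(s(a), f(0, s(s(a))))  →  a   [R7 at ε]

no — NF(t₁) = s(s(a)), NF(t₂) = a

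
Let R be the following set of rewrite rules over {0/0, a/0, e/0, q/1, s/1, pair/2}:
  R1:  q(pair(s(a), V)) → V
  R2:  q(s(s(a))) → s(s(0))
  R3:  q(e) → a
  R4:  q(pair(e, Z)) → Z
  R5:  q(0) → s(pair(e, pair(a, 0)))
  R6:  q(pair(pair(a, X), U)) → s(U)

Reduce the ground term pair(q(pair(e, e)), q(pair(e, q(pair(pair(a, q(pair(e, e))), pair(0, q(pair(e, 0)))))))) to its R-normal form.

pair(e, s(pair(0, 0)))

1. pair(q(pair(e, e)), q(pair(e, q(pair(pair(a, q(pair(e, e))), pair(0, q(pair(e, 0))))))))  →  pair(e, q(pair(e, q(pair(pair(a, q(pair(e, e))), pair(0, q(pair(e, 0))))))))   [R4 at 1]
2. pair(e, q(pair(e, q(pair(pair(a, q(pair(e, e))), pair(0, q(pair(e, 0))))))))  →  pair(e, q(pair(pair(a, q(pair(e, e))), pair(0, q(pair(e, 0))))))   [R4 at 2]
3. pair(e, q(pair(pair(a, q(pair(e, e))), pair(0, q(pair(e, 0))))))  →  pair(e, s(pair(0, q(pair(e, 0)))))   [R6 at 2]
4. pair(e, s(pair(0, q(pair(e, 0)))))  →  pair(e, s(pair(0, 0)))   [R4 at 2.1.2]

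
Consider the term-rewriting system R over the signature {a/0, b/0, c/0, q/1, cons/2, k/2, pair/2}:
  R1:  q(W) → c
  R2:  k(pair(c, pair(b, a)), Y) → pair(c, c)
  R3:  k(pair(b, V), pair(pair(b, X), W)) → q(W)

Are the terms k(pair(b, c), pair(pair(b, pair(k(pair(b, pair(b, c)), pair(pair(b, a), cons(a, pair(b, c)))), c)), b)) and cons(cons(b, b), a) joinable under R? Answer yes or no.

Reduce t₁ = k(pair(b, c), pair(pair(b, pair(k(pair(b, pair(b, c)), pair(pair(b, a), cons(a, pair(b, c)))), c)), b)):
1. k(pair(b, c), pair(pair(b, pair(k(pair(b, pair(b, c)), pair(pair(b, a), cons(a, pair(b, c)))), c)), b))  →  q(b)   [R3 at ε]
2. q(b)  →  c   [R1 at ε]

Reduce t₂ = cons(cons(b, b), a):

no — NF(t₁) = c, NF(t₂) = cons(cons(b, b), a)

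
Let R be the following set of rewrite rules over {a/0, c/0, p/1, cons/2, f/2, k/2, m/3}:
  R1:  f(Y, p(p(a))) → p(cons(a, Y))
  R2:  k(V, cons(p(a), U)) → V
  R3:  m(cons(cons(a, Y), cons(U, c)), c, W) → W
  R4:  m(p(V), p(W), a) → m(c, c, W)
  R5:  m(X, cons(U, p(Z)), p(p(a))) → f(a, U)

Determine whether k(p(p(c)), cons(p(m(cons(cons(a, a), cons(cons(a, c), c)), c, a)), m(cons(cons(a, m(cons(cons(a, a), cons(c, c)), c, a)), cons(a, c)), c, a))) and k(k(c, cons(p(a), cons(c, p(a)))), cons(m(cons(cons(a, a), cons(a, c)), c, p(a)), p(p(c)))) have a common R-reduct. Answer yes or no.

no — NF(t₁) = p(p(c)), NF(t₂) = c

Reduce t₁ = k(p(p(c)), cons(p(m(cons(cons(a, a), cons(cons(a, c), c)), c, a)), m(cons(cons(a, m(cons(cons(a, a), cons(c, c)), c, a)), cons(a, c)), c, a))):
1. k(p(p(c)), cons(p(m(cons(cons(a, a), cons(cons(a, c), c)), c, a)), m(cons(cons(a, m(cons(cons(a, a), cons(c, c)), c, a)), cons(a, c)), c, a)))  →  k(p(p(c)), cons(p(a), m(cons(cons(a, m(cons(cons(a, a), cons(c, c)), c, a)), cons(a, c)), c, a)))   [R3 at 2.1.1]
2. k(p(p(c)), cons(p(a), m(cons(cons(a, m(cons(cons(a, a), cons(c, c)), c, a)), cons(a, c)), c, a)))  →  p(p(c))   [R2 at ε]

Reduce t₂ = k(k(c, cons(p(a), cons(c, p(a)))), cons(m(cons(cons(a, a), cons(a, c)), c, p(a)), p(p(c)))):
1. k(k(c, cons(p(a), cons(c, p(a)))), cons(m(cons(cons(a, a), cons(a, c)), c, p(a)), p(p(c))))  →  k(c, cons(m(cons(cons(a, a), cons(a, c)), c, p(a)), p(p(c))))   [R2 at 1]
2. k(c, cons(m(cons(cons(a, a), cons(a, c)), c, p(a)), p(p(c))))  →  k(c, cons(p(a), p(p(c))))   [R3 at 2.1]
3. k(c, cons(p(a), p(p(c))))  →  c   [R2 at ε]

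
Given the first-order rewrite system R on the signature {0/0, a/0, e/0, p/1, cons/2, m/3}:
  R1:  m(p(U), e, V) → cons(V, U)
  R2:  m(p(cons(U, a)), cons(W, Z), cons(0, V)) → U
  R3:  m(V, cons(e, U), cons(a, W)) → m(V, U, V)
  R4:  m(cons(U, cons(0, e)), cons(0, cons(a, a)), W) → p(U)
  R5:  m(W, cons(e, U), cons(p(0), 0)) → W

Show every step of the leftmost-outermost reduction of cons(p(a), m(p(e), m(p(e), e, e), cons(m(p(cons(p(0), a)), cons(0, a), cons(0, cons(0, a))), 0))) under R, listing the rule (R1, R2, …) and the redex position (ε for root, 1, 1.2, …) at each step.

1. cons(p(a), m(p(e), m(p(e), e, e), cons(m(p(cons(p(0), a)), cons(0, a), cons(0, cons(0, a))), 0)))  →  cons(p(a), m(p(e), cons(e, e), cons(m(p(cons(p(0), a)), cons(0, a), cons(0, cons(0, a))), 0)))   [R1 at 2.2]
2. cons(p(a), m(p(e), cons(e, e), cons(m(p(cons(p(0), a)), cons(0, a), cons(0, cons(0, a))), 0)))  →  cons(p(a), m(p(e), cons(e, e), cons(p(0), 0)))   [R2 at 2.3.1]
3. cons(p(a), m(p(e), cons(e, e), cons(p(0), 0)))  →  cons(p(a), p(e))   [R5 at 2]

cons(p(a), p(e))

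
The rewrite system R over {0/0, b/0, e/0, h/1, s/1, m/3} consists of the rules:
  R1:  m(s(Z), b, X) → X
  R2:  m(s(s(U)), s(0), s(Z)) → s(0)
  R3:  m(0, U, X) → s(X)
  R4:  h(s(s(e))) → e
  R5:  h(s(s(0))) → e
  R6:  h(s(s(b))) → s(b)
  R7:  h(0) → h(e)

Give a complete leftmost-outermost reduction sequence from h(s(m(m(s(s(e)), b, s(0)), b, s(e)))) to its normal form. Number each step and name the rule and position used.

e

1. h(s(m(m(s(s(e)), b, s(0)), b, s(e))))  →  h(s(m(s(0), b, s(e))))   [R1 at 1.1.1]
2. h(s(m(s(0), b, s(e))))  →  h(s(s(e)))   [R1 at 1.1]
3. h(s(s(e)))  →  e   [R4 at ε]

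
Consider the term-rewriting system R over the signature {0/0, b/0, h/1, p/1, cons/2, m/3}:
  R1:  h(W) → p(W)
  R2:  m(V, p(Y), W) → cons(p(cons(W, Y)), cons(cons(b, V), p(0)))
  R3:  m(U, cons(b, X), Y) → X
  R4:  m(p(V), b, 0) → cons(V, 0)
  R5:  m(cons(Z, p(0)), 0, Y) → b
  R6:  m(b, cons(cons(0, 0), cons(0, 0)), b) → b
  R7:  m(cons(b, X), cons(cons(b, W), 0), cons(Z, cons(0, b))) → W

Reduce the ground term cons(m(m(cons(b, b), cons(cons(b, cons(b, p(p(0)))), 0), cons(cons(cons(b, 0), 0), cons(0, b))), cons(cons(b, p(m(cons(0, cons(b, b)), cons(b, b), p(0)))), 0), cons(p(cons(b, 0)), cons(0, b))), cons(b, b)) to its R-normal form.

cons(p(b), cons(b, b))

1. cons(m(m(cons(b, b), cons(cons(b, cons(b, p(p(0)))), 0), cons(cons(cons(b, 0), 0), cons(0, b))), cons(cons(b, p(m(cons(0, cons(b, b)), cons(b, b), p(0)))), 0), cons(p(cons(b, 0)), cons(0, b))), cons(b, b))  →  cons(m(cons(b, p(p(0))), cons(cons(b, p(m(cons(0, cons(b, b)), cons(b, b), p(0)))), 0), cons(p(cons(b, 0)), cons(0, b))), cons(b, b))   [R7 at 1.1]
2. cons(m(cons(b, p(p(0))), cons(cons(b, p(m(cons(0, cons(b, b)), cons(b, b), p(0)))), 0), cons(p(cons(b, 0)), cons(0, b))), cons(b, b))  →  cons(p(m(cons(0, cons(b, b)), cons(b, b), p(0))), cons(b, b))   [R7 at 1]
3. cons(p(m(cons(0, cons(b, b)), cons(b, b), p(0))), cons(b, b))  →  cons(p(b), cons(b, b))   [R3 at 1.1]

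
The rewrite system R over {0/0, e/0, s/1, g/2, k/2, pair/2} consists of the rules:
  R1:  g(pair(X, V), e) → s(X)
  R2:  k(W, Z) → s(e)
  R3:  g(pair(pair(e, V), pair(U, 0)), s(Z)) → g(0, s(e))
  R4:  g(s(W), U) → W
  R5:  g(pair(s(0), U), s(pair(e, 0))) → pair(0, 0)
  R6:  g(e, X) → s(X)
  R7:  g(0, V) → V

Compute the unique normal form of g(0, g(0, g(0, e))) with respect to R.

1. g(0, g(0, g(0, e)))  →  g(0, g(0, e))   [R7 at ε]
2. g(0, g(0, e))  →  g(0, e)   [R7 at ε]
3. g(0, e)  →  e   [R7 at ε]

e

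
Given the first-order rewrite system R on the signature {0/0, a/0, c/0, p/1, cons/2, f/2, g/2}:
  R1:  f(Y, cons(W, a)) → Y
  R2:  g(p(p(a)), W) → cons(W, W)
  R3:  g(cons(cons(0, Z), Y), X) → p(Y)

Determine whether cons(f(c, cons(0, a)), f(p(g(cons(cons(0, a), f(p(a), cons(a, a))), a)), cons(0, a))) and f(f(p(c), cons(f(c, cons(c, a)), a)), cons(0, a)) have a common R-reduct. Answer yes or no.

no — NF(t₁) = cons(c, p(p(p(a)))), NF(t₂) = p(c)

Reduce t₁ = cons(f(c, cons(0, a)), f(p(g(cons(cons(0, a), f(p(a), cons(a, a))), a)), cons(0, a))):
1. cons(f(c, cons(0, a)), f(p(g(cons(cons(0, a), f(p(a), cons(a, a))), a)), cons(0, a)))  →  cons(c, f(p(g(cons(cons(0, a), f(p(a), cons(a, a))), a)), cons(0, a)))   [R1 at 1]
2. cons(c, f(p(g(cons(cons(0, a), f(p(a), cons(a, a))), a)), cons(0, a)))  →  cons(c, p(g(cons(cons(0, a), f(p(a), cons(a, a))), a)))   [R1 at 2]
3. cons(c, p(g(cons(cons(0, a), f(p(a), cons(a, a))), a)))  →  cons(c, p(p(f(p(a), cons(a, a)))))   [R3 at 2.1]
4. cons(c, p(p(f(p(a), cons(a, a)))))  →  cons(c, p(p(p(a))))   [R1 at 2.1.1]

Reduce t₂ = f(f(p(c), cons(f(c, cons(c, a)), a)), cons(0, a)):
1. f(f(p(c), cons(f(c, cons(c, a)), a)), cons(0, a))  →  f(p(c), cons(f(c, cons(c, a)), a))   [R1 at ε]
2. f(p(c), cons(f(c, cons(c, a)), a))  →  p(c)   [R1 at ε]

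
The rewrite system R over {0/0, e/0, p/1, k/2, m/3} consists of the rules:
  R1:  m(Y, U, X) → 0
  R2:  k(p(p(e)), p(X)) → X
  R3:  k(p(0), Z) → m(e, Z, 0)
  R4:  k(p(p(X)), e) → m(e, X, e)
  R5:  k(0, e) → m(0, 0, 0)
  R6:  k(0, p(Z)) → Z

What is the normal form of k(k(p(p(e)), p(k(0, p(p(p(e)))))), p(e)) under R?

e

1. k(k(p(p(e)), p(k(0, p(p(p(e)))))), p(e))  →  k(k(0, p(p(p(e)))), p(e))   [R2 at 1]
2. k(k(0, p(p(p(e)))), p(e))  →  k(p(p(e)), p(e))   [R6 at 1]
3. k(p(p(e)), p(e))  →  e   [R2 at ε]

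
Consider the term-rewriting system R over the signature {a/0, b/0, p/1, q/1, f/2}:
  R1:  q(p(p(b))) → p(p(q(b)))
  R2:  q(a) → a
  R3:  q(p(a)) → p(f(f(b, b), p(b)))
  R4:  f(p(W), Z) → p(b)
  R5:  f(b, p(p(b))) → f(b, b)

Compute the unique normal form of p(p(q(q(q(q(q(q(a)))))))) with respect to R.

1. p(p(q(q(q(q(q(q(a))))))))  →  p(p(q(q(q(q(q(a)))))))   [R2 at 1.1.1.1.1.1.1]
2. p(p(q(q(q(q(q(a)))))))  →  p(p(q(q(q(q(a))))))   [R2 at 1.1.1.1.1.1]
3. p(p(q(q(q(q(a))))))  →  p(p(q(q(q(a)))))   [R2 at 1.1.1.1.1]
4. p(p(q(q(q(a)))))  →  p(p(q(q(a))))   [R2 at 1.1.1.1]
5. p(p(q(q(a))))  →  p(p(q(a)))   [R2 at 1.1.1]
6. p(p(q(a)))  →  p(p(a))   [R2 at 1.1]

p(p(a))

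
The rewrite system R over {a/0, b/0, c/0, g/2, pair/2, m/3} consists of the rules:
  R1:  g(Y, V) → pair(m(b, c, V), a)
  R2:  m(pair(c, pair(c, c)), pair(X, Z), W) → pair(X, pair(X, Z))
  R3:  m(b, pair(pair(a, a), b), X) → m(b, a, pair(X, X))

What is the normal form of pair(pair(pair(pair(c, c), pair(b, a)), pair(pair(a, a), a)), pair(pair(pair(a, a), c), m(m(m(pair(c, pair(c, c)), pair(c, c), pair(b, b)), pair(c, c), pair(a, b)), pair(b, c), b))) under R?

1. pair(pair(pair(pair(c, c), pair(b, a)), pair(pair(a, a), a)), pair(pair(pair(a, a), c), m(m(m(pair(c, pair(c, c)), pair(c, c), pair(b, b)), pair(c, c), pair(a, b)), pair(b, c), b)))  →  pair(pair(pair(pair(c, c), pair(b, a)), pair(pair(a, a), a)), pair(pair(pair(a, a), c), m(m(pair(c, pair(c, c)), pair(c, c), pair(a, b)), pair(b, c), b)))   [R2 at 2.2.1.1]
2. pair(pair(pair(pair(c, c), pair(b, a)), pair(pair(a, a), a)), pair(pair(pair(a, a), c), m(m(pair(c, pair(c, c)), pair(c, c), pair(a, b)), pair(b, c), b)))  →  pair(pair(pair(pair(c, c), pair(b, a)), pair(pair(a, a), a)), pair(pair(pair(a, a), c), m(pair(c, pair(c, c)), pair(b, c), b)))   [R2 at 2.2.1]
3. pair(pair(pair(pair(c, c), pair(b, a)), pair(pair(a, a), a)), pair(pair(pair(a, a), c), m(pair(c, pair(c, c)), pair(b, c), b)))  →  pair(pair(pair(pair(c, c), pair(b, a)), pair(pair(a, a), a)), pair(pair(pair(a, a), c), pair(b, pair(b, c))))   [R2 at 2.2]

pair(pair(pair(pair(c, c), pair(b, a)), pair(pair(a, a), a)), pair(pair(pair(a, a), c), pair(b, pair(b, c))))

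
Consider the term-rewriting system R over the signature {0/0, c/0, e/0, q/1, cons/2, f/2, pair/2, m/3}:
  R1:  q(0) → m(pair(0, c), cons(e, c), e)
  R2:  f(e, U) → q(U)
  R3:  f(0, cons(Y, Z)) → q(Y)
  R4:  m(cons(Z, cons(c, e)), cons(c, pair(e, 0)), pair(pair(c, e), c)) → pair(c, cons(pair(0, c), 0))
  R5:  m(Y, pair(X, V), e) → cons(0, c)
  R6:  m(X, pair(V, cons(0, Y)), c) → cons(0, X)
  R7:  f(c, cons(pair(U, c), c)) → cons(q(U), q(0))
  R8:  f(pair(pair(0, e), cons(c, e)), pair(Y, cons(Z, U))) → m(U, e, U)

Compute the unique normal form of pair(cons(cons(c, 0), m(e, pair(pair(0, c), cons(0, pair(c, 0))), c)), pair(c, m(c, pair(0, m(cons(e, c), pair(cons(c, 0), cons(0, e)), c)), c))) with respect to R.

1. pair(cons(cons(c, 0), m(e, pair(pair(0, c), cons(0, pair(c, 0))), c)), pair(c, m(c, pair(0, m(cons(e, c), pair(cons(c, 0), cons(0, e)), c)), c)))  →  pair(cons(cons(c, 0), cons(0, e)), pair(c, m(c, pair(0, m(cons(e, c), pair(cons(c, 0), cons(0, e)), c)), c)))   [R6 at 1.2]
2. pair(cons(cons(c, 0), cons(0, e)), pair(c, m(c, pair(0, m(cons(e, c), pair(cons(c, 0), cons(0, e)), c)), c)))  →  pair(cons(cons(c, 0), cons(0, e)), pair(c, m(c, pair(0, cons(0, cons(e, c))), c)))   [R6 at 2.2.2.2]
3. pair(cons(cons(c, 0), cons(0, e)), pair(c, m(c, pair(0, cons(0, cons(e, c))), c)))  →  pair(cons(cons(c, 0), cons(0, e)), pair(c, cons(0, c)))   [R6 at 2.2]

pair(cons(cons(c, 0), cons(0, e)), pair(c, cons(0, c)))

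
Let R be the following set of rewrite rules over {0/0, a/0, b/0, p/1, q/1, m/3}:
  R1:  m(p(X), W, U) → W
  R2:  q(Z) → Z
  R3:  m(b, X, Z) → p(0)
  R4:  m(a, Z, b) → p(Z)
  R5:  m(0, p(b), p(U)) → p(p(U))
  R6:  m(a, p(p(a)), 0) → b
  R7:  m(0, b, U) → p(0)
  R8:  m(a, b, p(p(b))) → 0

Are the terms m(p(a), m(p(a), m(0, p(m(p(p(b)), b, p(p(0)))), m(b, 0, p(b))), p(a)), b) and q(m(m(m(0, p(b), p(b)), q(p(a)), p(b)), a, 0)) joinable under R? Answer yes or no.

no — NF(t₁) = p(p(0)), NF(t₂) = a

Reduce t₁ = m(p(a), m(p(a), m(0, p(m(p(p(b)), b, p(p(0)))), m(b, 0, p(b))), p(a)), b):
1. m(p(a), m(p(a), m(0, p(m(p(p(b)), b, p(p(0)))), m(b, 0, p(b))), p(a)), b)  →  m(p(a), m(0, p(m(p(p(b)), b, p(p(0)))), m(b, 0, p(b))), p(a))   [R1 at ε]
2. m(p(a), m(0, p(m(p(p(b)), b, p(p(0)))), m(b, 0, p(b))), p(a))  →  m(0, p(m(p(p(b)), b, p(p(0)))), m(b, 0, p(b)))   [R1 at ε]
3. m(0, p(m(p(p(b)), b, p(p(0)))), m(b, 0, p(b)))  →  m(0, p(b), m(b, 0, p(b)))   [R1 at 2.1]
4. m(0, p(b), m(b, 0, p(b)))  →  m(0, p(b), p(0))   [R3 at 3]
5. m(0, p(b), p(0))  →  p(p(0))   [R5 at ε]

Reduce t₂ = q(m(m(m(0, p(b), p(b)), q(p(a)), p(b)), a, 0)):
1. q(m(m(m(0, p(b), p(b)), q(p(a)), p(b)), a, 0))  →  m(m(m(0, p(b), p(b)), q(p(a)), p(b)), a, 0)   [R2 at ε]
2. m(m(m(0, p(b), p(b)), q(p(a)), p(b)), a, 0)  →  m(m(p(p(b)), q(p(a)), p(b)), a, 0)   [R5 at 1.1]
3. m(m(p(p(b)), q(p(a)), p(b)), a, 0)  →  m(q(p(a)), a, 0)   [R1 at 1]
4. m(q(p(a)), a, 0)  →  m(p(a), a, 0)   [R2 at 1]
5. m(p(a), a, 0)  →  a   [R1 at ε]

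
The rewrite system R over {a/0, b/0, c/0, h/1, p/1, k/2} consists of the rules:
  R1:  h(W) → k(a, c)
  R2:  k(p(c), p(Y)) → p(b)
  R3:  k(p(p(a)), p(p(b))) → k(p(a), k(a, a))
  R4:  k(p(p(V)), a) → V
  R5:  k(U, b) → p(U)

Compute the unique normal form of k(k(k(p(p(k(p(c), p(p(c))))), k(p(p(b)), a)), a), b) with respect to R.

p(p(p(b)))

1. k(k(k(p(p(k(p(c), p(p(c))))), k(p(p(b)), a)), a), b)  →  p(k(k(p(p(k(p(c), p(p(c))))), k(p(p(b)), a)), a))   [R5 at ε]
2. p(k(k(p(p(k(p(c), p(p(c))))), k(p(p(b)), a)), a))  →  p(k(k(p(p(p(b))), k(p(p(b)), a)), a))   [R2 at 1.1.1.1.1]
3. p(k(k(p(p(p(b))), k(p(p(b)), a)), a))  →  p(k(k(p(p(p(b))), b), a))   [R4 at 1.1.2]
4. p(k(k(p(p(p(b))), b), a))  →  p(k(p(p(p(p(b)))), a))   [R5 at 1.1]
5. p(k(p(p(p(p(b)))), a))  →  p(p(p(b)))   [R4 at 1]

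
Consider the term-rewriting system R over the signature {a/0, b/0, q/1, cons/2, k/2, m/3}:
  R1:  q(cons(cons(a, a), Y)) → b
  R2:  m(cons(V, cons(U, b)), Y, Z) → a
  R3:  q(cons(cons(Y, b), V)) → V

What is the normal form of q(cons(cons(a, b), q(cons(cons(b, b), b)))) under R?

b

1. q(cons(cons(a, b), q(cons(cons(b, b), b))))  →  q(cons(cons(b, b), b))   [R3 at ε]
2. q(cons(cons(b, b), b))  →  b   [R3 at ε]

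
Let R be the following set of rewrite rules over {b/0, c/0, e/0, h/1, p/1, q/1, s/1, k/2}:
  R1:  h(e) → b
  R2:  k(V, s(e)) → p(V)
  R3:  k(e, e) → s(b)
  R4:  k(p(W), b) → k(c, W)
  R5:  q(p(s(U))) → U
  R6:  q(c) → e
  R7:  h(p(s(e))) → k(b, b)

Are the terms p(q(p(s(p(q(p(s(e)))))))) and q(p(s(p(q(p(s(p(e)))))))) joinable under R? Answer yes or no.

yes — NF(t₁) = p(p(e)), NF(t₂) = p(p(e))

Reduce t₁ = p(q(p(s(p(q(p(s(e)))))))):
1. p(q(p(s(p(q(p(s(e))))))))  →  p(p(q(p(s(e)))))   [R5 at 1]
2. p(p(q(p(s(e)))))  →  p(p(e))   [R5 at 1.1]

Reduce t₂ = q(p(s(p(q(p(s(p(e)))))))):
1. q(p(s(p(q(p(s(p(e))))))))  →  p(q(p(s(p(e)))))   [R5 at ε]
2. p(q(p(s(p(e)))))  →  p(p(e))   [R5 at 1]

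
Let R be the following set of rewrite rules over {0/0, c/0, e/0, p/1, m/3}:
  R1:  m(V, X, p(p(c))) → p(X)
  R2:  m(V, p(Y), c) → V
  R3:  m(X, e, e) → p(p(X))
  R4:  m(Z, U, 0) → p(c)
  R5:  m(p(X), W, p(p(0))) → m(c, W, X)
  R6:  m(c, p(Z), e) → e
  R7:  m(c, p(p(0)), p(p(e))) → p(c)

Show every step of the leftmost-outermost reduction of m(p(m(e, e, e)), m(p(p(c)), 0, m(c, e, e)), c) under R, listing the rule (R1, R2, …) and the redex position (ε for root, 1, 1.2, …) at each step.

1. m(p(m(e, e, e)), m(p(p(c)), 0, m(c, e, e)), c)  →  m(p(p(p(e))), m(p(p(c)), 0, m(c, e, e)), c)   [R3 at 1.1]
2. m(p(p(p(e))), m(p(p(c)), 0, m(c, e, e)), c)  →  m(p(p(p(e))), m(p(p(c)), 0, p(p(c))), c)   [R3 at 2.3]
3. m(p(p(p(e))), m(p(p(c)), 0, p(p(c))), c)  →  m(p(p(p(e))), p(0), c)   [R1 at 2]
4. m(p(p(p(e))), p(0), c)  →  p(p(p(e)))   [R2 at ε]

p(p(p(e)))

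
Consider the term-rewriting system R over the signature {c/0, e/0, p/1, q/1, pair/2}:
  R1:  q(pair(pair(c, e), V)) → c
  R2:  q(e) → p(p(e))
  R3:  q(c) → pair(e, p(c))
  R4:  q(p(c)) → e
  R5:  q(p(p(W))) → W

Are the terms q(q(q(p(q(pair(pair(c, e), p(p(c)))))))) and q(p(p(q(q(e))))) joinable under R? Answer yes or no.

Reduce t₁ = q(q(q(p(q(pair(pair(c, e), p(p(c)))))))):
1. q(q(q(p(q(pair(pair(c, e), p(p(c))))))))  →  q(q(q(p(c))))   [R1 at 1.1.1.1]
2. q(q(q(p(c))))  →  q(q(e))   [R4 at 1.1]
3. q(q(e))  →  q(p(p(e)))   [R2 at 1]
4. q(p(p(e)))  →  e   [R5 at ε]

Reduce t₂ = q(p(p(q(q(e))))):
1. q(p(p(q(q(e)))))  →  q(q(e))   [R5 at ε]
2. q(q(e))  →  q(p(p(e)))   [R2 at 1]
3. q(p(p(e)))  →  e   [R5 at ε]

yes — NF(t₁) = e, NF(t₂) = e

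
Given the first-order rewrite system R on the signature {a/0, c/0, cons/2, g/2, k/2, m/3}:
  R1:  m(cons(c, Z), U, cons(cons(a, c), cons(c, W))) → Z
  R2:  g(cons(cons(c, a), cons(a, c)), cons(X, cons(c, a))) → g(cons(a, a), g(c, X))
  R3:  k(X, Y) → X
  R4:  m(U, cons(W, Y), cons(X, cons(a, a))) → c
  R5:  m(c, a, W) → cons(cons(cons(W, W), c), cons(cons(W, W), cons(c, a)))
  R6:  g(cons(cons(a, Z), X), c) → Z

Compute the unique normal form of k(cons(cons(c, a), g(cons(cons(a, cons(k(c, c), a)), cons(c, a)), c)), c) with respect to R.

cons(cons(c, a), cons(c, a))

1. k(cons(cons(c, a), g(cons(cons(a, cons(k(c, c), a)), cons(c, a)), c)), c)  →  cons(cons(c, a), g(cons(cons(a, cons(k(c, c), a)), cons(c, a)), c))   [R3 at ε]
2. cons(cons(c, a), g(cons(cons(a, cons(k(c, c), a)), cons(c, a)), c))  →  cons(cons(c, a), cons(k(c, c), a))   [R6 at 2]
3. cons(cons(c, a), cons(k(c, c), a))  →  cons(cons(c, a), cons(c, a))   [R3 at 2.1]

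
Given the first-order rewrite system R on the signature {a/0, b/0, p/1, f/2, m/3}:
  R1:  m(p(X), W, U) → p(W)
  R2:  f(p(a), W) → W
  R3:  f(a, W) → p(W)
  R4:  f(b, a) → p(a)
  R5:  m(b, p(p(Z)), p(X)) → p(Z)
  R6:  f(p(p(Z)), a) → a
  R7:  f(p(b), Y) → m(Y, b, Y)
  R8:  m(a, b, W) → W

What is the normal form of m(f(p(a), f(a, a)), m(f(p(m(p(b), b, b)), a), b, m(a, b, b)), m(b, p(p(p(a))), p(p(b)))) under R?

p(b)

1. m(f(p(a), f(a, a)), m(f(p(m(p(b), b, b)), a), b, m(a, b, b)), m(b, p(p(p(a))), p(p(b))))  →  m(f(a, a), m(f(p(m(p(b), b, b)), a), b, m(a, b, b)), m(b, p(p(p(a))), p(p(b))))   [R2 at 1]
2. m(f(a, a), m(f(p(m(p(b), b, b)), a), b, m(a, b, b)), m(b, p(p(p(a))), p(p(b))))  →  m(p(a), m(f(p(m(p(b), b, b)), a), b, m(a, b, b)), m(b, p(p(p(a))), p(p(b))))   [R3 at 1]
3. m(p(a), m(f(p(m(p(b), b, b)), a), b, m(a, b, b)), m(b, p(p(p(a))), p(p(b))))  →  p(m(f(p(m(p(b), b, b)), a), b, m(a, b, b)))   [R1 at ε]
4. p(m(f(p(m(p(b), b, b)), a), b, m(a, b, b)))  →  p(m(f(p(p(b)), a), b, m(a, b, b)))   [R1 at 1.1.1.1]
5. p(m(f(p(p(b)), a), b, m(a, b, b)))  →  p(m(a, b, m(a, b, b)))   [R6 at 1.1]
6. p(m(a, b, m(a, b, b)))  →  p(m(a, b, b))   [R8 at 1]
7. p(m(a, b, b))  →  p(b)   [R8 at 1]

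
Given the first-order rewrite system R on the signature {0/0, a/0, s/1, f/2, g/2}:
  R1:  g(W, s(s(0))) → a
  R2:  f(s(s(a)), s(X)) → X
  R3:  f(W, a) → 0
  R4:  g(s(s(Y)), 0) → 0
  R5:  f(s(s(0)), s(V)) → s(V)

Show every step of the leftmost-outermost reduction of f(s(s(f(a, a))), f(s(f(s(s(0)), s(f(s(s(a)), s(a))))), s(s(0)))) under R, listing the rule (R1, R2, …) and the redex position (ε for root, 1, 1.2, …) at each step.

1. f(s(s(f(a, a))), f(s(f(s(s(0)), s(f(s(s(a)), s(a))))), s(s(0))))  →  f(s(s(0)), f(s(f(s(s(0)), s(f(s(s(a)), s(a))))), s(s(0))))   [R3 at 1.1.1]
2. f(s(s(0)), f(s(f(s(s(0)), s(f(s(s(a)), s(a))))), s(s(0))))  →  f(s(s(0)), f(s(s(f(s(s(a)), s(a)))), s(s(0))))   [R5 at 2.1.1]
3. f(s(s(0)), f(s(s(f(s(s(a)), s(a)))), s(s(0))))  →  f(s(s(0)), f(s(s(a)), s(s(0))))   [R2 at 2.1.1.1]
4. f(s(s(0)), f(s(s(a)), s(s(0))))  →  f(s(s(0)), s(0))   [R2 at 2]
5. f(s(s(0)), s(0))  →  s(0)   [R5 at ε]

s(0)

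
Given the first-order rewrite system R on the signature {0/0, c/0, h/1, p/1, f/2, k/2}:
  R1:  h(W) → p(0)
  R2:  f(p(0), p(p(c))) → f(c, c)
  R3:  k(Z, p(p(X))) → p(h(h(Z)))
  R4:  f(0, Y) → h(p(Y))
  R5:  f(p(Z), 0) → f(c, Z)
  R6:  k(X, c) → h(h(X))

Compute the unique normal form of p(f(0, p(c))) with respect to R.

p(p(0))

1. p(f(0, p(c)))  →  p(h(p(p(c))))   [R4 at 1]
2. p(h(p(p(c))))  →  p(p(0))   [R1 at 1]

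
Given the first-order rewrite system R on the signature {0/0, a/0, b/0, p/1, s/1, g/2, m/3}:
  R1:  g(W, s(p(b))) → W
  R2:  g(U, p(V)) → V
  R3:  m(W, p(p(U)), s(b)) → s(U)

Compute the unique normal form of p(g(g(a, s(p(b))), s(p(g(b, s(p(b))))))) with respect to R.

1. p(g(g(a, s(p(b))), s(p(g(b, s(p(b)))))))  →  p(g(a, s(p(g(b, s(p(b)))))))   [R1 at 1.1]
2. p(g(a, s(p(g(b, s(p(b)))))))  →  p(g(a, s(p(b))))   [R1 at 1.2.1.1]
3. p(g(a, s(p(b))))  →  p(a)   [R1 at 1]

p(a)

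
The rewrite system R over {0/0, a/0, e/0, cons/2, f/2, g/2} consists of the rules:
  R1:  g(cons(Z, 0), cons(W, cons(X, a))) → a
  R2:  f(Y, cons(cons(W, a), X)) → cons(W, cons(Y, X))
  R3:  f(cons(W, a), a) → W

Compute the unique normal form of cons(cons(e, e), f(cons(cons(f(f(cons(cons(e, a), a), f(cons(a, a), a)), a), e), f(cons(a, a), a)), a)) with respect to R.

cons(cons(e, e), cons(e, e))

1. cons(cons(e, e), f(cons(cons(f(f(cons(cons(e, a), a), f(cons(a, a), a)), a), e), f(cons(a, a), a)), a))  →  cons(cons(e, e), f(cons(cons(f(f(cons(cons(e, a), a), a), a), e), f(cons(a, a), a)), a))   [R3 at 2.1.1.1.1.2]
2. cons(cons(e, e), f(cons(cons(f(f(cons(cons(e, a), a), a), a), e), f(cons(a, a), a)), a))  →  cons(cons(e, e), f(cons(cons(f(cons(e, a), a), e), f(cons(a, a), a)), a))   [R3 at 2.1.1.1.1]
3. cons(cons(e, e), f(cons(cons(f(cons(e, a), a), e), f(cons(a, a), a)), a))  →  cons(cons(e, e), f(cons(cons(e, e), f(cons(a, a), a)), a))   [R3 at 2.1.1.1]
4. cons(cons(e, e), f(cons(cons(e, e), f(cons(a, a), a)), a))  →  cons(cons(e, e), f(cons(cons(e, e), a), a))   [R3 at 2.1.2]
5. cons(cons(e, e), f(cons(cons(e, e), a), a))  →  cons(cons(e, e), cons(e, e))   [R3 at 2]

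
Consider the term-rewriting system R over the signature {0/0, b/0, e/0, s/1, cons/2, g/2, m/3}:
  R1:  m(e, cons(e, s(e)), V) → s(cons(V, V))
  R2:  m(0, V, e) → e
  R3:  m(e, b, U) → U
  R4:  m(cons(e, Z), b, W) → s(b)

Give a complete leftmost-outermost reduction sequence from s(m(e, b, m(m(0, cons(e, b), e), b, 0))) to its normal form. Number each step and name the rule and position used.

1. s(m(e, b, m(m(0, cons(e, b), e), b, 0)))  →  s(m(m(0, cons(e, b), e), b, 0))   [R3 at 1]
2. s(m(m(0, cons(e, b), e), b, 0))  →  s(m(e, b, 0))   [R2 at 1.1]
3. s(m(e, b, 0))  →  s(0)   [R3 at 1]

s(0)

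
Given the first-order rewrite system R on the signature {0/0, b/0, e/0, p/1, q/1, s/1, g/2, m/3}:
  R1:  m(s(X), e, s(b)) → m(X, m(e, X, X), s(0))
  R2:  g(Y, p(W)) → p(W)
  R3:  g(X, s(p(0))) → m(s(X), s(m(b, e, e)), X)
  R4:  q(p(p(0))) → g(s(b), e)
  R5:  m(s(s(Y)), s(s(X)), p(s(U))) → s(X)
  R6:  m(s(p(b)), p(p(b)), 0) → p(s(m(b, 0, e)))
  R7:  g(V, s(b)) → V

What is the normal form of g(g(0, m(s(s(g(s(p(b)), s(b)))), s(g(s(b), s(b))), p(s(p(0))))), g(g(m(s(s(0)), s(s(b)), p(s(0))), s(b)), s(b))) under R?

1. g(g(0, m(s(s(g(s(p(b)), s(b)))), s(g(s(b), s(b))), p(s(p(0))))), g(g(m(s(s(0)), s(s(b)), p(s(0))), s(b)), s(b)))  →  g(g(0, m(s(s(s(p(b)))), s(g(s(b), s(b))), p(s(p(0))))), g(g(m(s(s(0)), s(s(b)), p(s(0))), s(b)), s(b)))   [R7 at 1.2.1.1.1]
2. g(g(0, m(s(s(s(p(b)))), s(g(s(b), s(b))), p(s(p(0))))), g(g(m(s(s(0)), s(s(b)), p(s(0))), s(b)), s(b)))  →  g(g(0, m(s(s(s(p(b)))), s(s(b)), p(s(p(0))))), g(g(m(s(s(0)), s(s(b)), p(s(0))), s(b)), s(b)))   [R7 at 1.2.2.1]
3. g(g(0, m(s(s(s(p(b)))), s(s(b)), p(s(p(0))))), g(g(m(s(s(0)), s(s(b)), p(s(0))), s(b)), s(b)))  →  g(g(0, s(b)), g(g(m(s(s(0)), s(s(b)), p(s(0))), s(b)), s(b)))   [R5 at 1.2]
4. g(g(0, s(b)), g(g(m(s(s(0)), s(s(b)), p(s(0))), s(b)), s(b)))  →  g(0, g(g(m(s(s(0)), s(s(b)), p(s(0))), s(b)), s(b)))   [R7 at 1]
5. g(0, g(g(m(s(s(0)), s(s(b)), p(s(0))), s(b)), s(b)))  →  g(0, g(m(s(s(0)), s(s(b)), p(s(0))), s(b)))   [R7 at 2]
6. g(0, g(m(s(s(0)), s(s(b)), p(s(0))), s(b)))  →  g(0, m(s(s(0)), s(s(b)), p(s(0))))   [R7 at 2]
7. g(0, m(s(s(0)), s(s(b)), p(s(0))))  →  g(0, s(b))   [R5 at 2]
8. g(0, s(b))  →  0   [R7 at ε]

0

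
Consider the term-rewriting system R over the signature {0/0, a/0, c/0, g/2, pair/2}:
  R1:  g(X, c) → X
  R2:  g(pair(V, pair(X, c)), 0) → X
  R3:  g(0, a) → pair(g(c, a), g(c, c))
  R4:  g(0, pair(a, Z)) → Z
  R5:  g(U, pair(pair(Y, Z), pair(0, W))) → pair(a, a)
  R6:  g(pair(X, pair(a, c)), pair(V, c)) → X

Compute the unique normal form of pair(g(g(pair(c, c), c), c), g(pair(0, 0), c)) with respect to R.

1. pair(g(g(pair(c, c), c), c), g(pair(0, 0), c))  →  pair(g(pair(c, c), c), g(pair(0, 0), c))   [R1 at 1]
2. pair(g(pair(c, c), c), g(pair(0, 0), c))  →  pair(pair(c, c), g(pair(0, 0), c))   [R1 at 1]
3. pair(pair(c, c), g(pair(0, 0), c))  →  pair(pair(c, c), pair(0, 0))   [R1 at 2]

pair(pair(c, c), pair(0, 0))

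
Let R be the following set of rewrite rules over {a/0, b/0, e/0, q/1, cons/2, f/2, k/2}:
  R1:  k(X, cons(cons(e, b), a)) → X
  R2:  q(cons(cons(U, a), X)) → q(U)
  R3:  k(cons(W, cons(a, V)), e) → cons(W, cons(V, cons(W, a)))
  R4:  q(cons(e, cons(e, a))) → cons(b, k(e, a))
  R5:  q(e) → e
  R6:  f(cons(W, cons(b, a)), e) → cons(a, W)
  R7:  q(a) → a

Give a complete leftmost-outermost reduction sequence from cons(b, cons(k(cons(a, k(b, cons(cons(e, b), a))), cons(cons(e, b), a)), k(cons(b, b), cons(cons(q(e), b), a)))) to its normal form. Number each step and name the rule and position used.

1. cons(b, cons(k(cons(a, k(b, cons(cons(e, b), a))), cons(cons(e, b), a)), k(cons(b, b), cons(cons(q(e), b), a))))  →  cons(b, cons(cons(a, k(b, cons(cons(e, b), a))), k(cons(b, b), cons(cons(q(e), b), a))))   [R1 at 2.1]
2. cons(b, cons(cons(a, k(b, cons(cons(e, b), a))), k(cons(b, b), cons(cons(q(e), b), a))))  →  cons(b, cons(cons(a, b), k(cons(b, b), cons(cons(q(e), b), a))))   [R1 at 2.1.2]
3. cons(b, cons(cons(a, b), k(cons(b, b), cons(cons(q(e), b), a))))  →  cons(b, cons(cons(a, b), k(cons(b, b), cons(cons(e, b), a))))   [R5 at 2.2.2.1.1]
4. cons(b, cons(cons(a, b), k(cons(b, b), cons(cons(e, b), a))))  →  cons(b, cons(cons(a, b), cons(b, b)))   [R1 at 2.2]

cons(b, cons(cons(a, b), cons(b, b)))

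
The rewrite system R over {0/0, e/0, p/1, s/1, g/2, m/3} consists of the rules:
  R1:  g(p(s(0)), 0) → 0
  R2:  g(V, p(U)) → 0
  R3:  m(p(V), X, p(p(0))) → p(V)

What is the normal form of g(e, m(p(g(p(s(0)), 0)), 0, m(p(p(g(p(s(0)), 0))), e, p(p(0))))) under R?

0

1. g(e, m(p(g(p(s(0)), 0)), 0, m(p(p(g(p(s(0)), 0))), e, p(p(0)))))  →  g(e, m(p(0), 0, m(p(p(g(p(s(0)), 0))), e, p(p(0)))))   [R1 at 2.1.1]
2. g(e, m(p(0), 0, m(p(p(g(p(s(0)), 0))), e, p(p(0)))))  →  g(e, m(p(0), 0, p(p(g(p(s(0)), 0)))))   [R3 at 2.3]
3. g(e, m(p(0), 0, p(p(g(p(s(0)), 0)))))  →  g(e, m(p(0), 0, p(p(0))))   [R1 at 2.3.1.1]
4. g(e, m(p(0), 0, p(p(0))))  →  g(e, p(0))   [R3 at 2]
5. g(e, p(0))  →  0   [R2 at ε]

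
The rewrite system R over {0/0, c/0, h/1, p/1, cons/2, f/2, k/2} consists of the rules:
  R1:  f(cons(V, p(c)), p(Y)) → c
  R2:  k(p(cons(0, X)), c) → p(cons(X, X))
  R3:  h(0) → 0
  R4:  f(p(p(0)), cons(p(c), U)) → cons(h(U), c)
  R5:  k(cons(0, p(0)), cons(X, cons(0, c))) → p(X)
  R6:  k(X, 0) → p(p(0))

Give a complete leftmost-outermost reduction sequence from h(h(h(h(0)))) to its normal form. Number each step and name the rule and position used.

0

1. h(h(h(h(0))))  →  h(h(h(0)))   [R3 at 1.1.1]
2. h(h(h(0)))  →  h(h(0))   [R3 at 1.1]
3. h(h(0))  →  h(0)   [R3 at 1]
4. h(0)  →  0   [R3 at ε]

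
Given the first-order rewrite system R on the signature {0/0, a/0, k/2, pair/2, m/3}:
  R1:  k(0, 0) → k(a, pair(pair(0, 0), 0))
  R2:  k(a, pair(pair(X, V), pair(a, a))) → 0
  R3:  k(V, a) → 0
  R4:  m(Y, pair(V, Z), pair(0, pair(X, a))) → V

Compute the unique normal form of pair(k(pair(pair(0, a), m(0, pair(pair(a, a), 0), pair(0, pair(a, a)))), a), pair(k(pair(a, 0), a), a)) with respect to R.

pair(0, pair(0, a))

1. pair(k(pair(pair(0, a), m(0, pair(pair(a, a), 0), pair(0, pair(a, a)))), a), pair(k(pair(a, 0), a), a))  →  pair(0, pair(k(pair(a, 0), a), a))   [R3 at 1]
2. pair(0, pair(k(pair(a, 0), a), a))  →  pair(0, pair(0, a))   [R3 at 2.1]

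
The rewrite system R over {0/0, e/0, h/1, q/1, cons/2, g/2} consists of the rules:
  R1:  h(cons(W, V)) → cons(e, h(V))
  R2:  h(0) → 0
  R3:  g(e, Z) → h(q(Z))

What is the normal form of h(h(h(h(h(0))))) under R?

0

1. h(h(h(h(h(0)))))  →  h(h(h(h(0))))   [R2 at 1.1.1.1]
2. h(h(h(h(0))))  →  h(h(h(0)))   [R2 at 1.1.1]
3. h(h(h(0)))  →  h(h(0))   [R2 at 1.1]
4. h(h(0))  →  h(0)   [R2 at 1]
5. h(0)  →  0   [R2 at ε]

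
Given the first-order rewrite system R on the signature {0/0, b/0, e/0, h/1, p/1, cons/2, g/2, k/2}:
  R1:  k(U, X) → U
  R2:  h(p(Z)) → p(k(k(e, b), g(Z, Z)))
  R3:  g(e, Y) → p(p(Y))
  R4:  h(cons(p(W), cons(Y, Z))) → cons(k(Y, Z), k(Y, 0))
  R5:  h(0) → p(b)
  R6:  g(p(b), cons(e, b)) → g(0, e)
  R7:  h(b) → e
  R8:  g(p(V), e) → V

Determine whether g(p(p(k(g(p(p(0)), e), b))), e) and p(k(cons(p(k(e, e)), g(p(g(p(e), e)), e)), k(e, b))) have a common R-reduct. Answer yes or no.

Reduce t₁ = g(p(p(k(g(p(p(0)), e), b))), e):
1. g(p(p(k(g(p(p(0)), e), b))), e)  →  p(k(g(p(p(0)), e), b))   [R8 at ε]
2. p(k(g(p(p(0)), e), b))  →  p(g(p(p(0)), e))   [R1 at 1]
3. p(g(p(p(0)), e))  →  p(p(0))   [R8 at 1]

Reduce t₂ = p(k(cons(p(k(e, e)), g(p(g(p(e), e)), e)), k(e, b))):
1. p(k(cons(p(k(e, e)), g(p(g(p(e), e)), e)), k(e, b)))  →  p(cons(p(k(e, e)), g(p(g(p(e), e)), e)))   [R1 at 1]
2. p(cons(p(k(e, e)), g(p(g(p(e), e)), e)))  →  p(cons(p(e), g(p(g(p(e), e)), e)))   [R1 at 1.1.1]
3. p(cons(p(e), g(p(g(p(e), e)), e)))  →  p(cons(p(e), g(p(e), e)))   [R8 at 1.2]
4. p(cons(p(e), g(p(e), e)))  →  p(cons(p(e), e))   [R8 at 1.2]

no — NF(t₁) = p(p(0)), NF(t₂) = p(cons(p(e), e))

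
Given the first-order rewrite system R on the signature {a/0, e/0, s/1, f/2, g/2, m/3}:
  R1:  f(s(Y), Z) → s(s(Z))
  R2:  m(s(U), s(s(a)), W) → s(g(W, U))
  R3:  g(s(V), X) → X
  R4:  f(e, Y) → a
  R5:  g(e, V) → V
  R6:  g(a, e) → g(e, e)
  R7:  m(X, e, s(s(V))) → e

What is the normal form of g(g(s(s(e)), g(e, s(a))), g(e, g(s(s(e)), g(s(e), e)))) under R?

1. g(g(s(s(e)), g(e, s(a))), g(e, g(s(s(e)), g(s(e), e))))  →  g(g(e, s(a)), g(e, g(s(s(e)), g(s(e), e))))   [R3 at 1]
2. g(g(e, s(a)), g(e, g(s(s(e)), g(s(e), e))))  →  g(s(a), g(e, g(s(s(e)), g(s(e), e))))   [R5 at 1]
3. g(s(a), g(e, g(s(s(e)), g(s(e), e))))  →  g(e, g(s(s(e)), g(s(e), e)))   [R3 at ε]
4. g(e, g(s(s(e)), g(s(e), e)))  →  g(s(s(e)), g(s(e), e))   [R5 at ε]
5. g(s(s(e)), g(s(e), e))  →  g(s(e), e)   [R3 at ε]
6. g(s(e), e)  →  e   [R3 at ε]

e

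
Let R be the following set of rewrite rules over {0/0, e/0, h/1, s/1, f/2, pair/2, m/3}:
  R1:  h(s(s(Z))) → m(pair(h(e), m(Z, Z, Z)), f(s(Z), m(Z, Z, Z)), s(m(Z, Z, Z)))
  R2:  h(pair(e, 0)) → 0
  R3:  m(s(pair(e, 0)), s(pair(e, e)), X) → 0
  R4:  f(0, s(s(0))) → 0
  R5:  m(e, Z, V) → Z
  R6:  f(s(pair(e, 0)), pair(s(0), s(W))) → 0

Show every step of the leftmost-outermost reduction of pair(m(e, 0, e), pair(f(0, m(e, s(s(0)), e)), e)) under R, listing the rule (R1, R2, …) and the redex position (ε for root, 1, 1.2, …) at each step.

1. pair(m(e, 0, e), pair(f(0, m(e, s(s(0)), e)), e))  →  pair(0, pair(f(0, m(e, s(s(0)), e)), e))   [R5 at 1]
2. pair(0, pair(f(0, m(e, s(s(0)), e)), e))  →  pair(0, pair(f(0, s(s(0))), e))   [R5 at 2.1.2]
3. pair(0, pair(f(0, s(s(0))), e))  →  pair(0, pair(0, e))   [R4 at 2.1]

pair(0, pair(0, e))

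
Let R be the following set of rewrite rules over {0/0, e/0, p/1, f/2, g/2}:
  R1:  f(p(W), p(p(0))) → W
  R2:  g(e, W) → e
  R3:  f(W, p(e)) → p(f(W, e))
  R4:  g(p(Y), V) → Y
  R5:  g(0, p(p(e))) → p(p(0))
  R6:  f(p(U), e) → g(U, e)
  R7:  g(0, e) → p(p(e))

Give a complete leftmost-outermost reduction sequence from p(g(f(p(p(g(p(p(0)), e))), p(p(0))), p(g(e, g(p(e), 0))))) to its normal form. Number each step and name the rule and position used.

1. p(g(f(p(p(g(p(p(0)), e))), p(p(0))), p(g(e, g(p(e), 0)))))  →  p(g(p(g(p(p(0)), e)), p(g(e, g(p(e), 0)))))   [R1 at 1.1]
2. p(g(p(g(p(p(0)), e)), p(g(e, g(p(e), 0)))))  →  p(g(p(p(0)), e))   [R4 at 1]
3. p(g(p(p(0)), e))  →  p(p(0))   [R4 at 1]

p(p(0))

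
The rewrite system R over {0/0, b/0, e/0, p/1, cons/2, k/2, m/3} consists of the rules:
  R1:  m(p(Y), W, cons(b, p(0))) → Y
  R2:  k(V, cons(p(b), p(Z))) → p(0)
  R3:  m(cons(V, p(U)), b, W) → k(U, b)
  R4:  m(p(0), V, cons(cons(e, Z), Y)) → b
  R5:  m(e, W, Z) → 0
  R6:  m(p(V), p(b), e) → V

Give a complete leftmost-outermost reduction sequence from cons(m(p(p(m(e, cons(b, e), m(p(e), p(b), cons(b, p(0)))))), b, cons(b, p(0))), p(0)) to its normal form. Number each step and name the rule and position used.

1. cons(m(p(p(m(e, cons(b, e), m(p(e), p(b), cons(b, p(0)))))), b, cons(b, p(0))), p(0))  →  cons(p(m(e, cons(b, e), m(p(e), p(b), cons(b, p(0))))), p(0))   [R1 at 1]
2. cons(p(m(e, cons(b, e), m(p(e), p(b), cons(b, p(0))))), p(0))  →  cons(p(0), p(0))   [R5 at 1.1]

cons(p(0), p(0))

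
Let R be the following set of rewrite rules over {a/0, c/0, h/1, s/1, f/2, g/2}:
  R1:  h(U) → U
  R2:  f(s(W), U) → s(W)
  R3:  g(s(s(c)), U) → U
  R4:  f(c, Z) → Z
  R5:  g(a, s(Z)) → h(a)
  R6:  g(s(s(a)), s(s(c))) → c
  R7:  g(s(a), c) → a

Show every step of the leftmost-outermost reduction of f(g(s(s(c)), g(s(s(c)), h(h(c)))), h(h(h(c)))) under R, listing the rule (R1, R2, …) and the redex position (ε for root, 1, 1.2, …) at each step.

1. f(g(s(s(c)), g(s(s(c)), h(h(c)))), h(h(h(c))))  →  f(g(s(s(c)), h(h(c))), h(h(h(c))))   [R3 at 1]
2. f(g(s(s(c)), h(h(c))), h(h(h(c))))  →  f(h(h(c)), h(h(h(c))))   [R3 at 1]
3. f(h(h(c)), h(h(h(c))))  →  f(h(c), h(h(h(c))))   [R1 at 1]
4. f(h(c), h(h(h(c))))  →  f(c, h(h(h(c))))   [R1 at 1]
5. f(c, h(h(h(c))))  →  h(h(h(c)))   [R4 at ε]
6. h(h(h(c)))  →  h(h(c))   [R1 at ε]
7. h(h(c))  →  h(c)   [R1 at ε]
8. h(c)  →  c   [R1 at ε]

c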